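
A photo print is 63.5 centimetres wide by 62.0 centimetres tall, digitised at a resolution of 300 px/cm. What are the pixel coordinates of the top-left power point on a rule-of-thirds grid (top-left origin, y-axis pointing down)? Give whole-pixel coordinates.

(6350, 6200)

In pixels the canvas is 63.5 × 300 = 19050 wide and 62.0 × 300 = 18600 tall.
The top-left point is one-third across and one-third down:
x = 1 × 19050/3 ≈ 6350; y = 1 × 18600/3 ≈ 6200.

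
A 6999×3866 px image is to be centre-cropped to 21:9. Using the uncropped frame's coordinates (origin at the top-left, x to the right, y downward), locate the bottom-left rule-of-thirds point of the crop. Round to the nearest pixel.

6999/3866 < 21/9, so the 21:9 crop keeps the full width 6999 and trims height to 6999 × 9/21 = 2999.57 px.
Top offset = (3866 − 2999.57)/2 = 433.21 px; left offset = 0.
Bottom-left is one-third across and two-thirds down within the crop:
x = 0.00 + 1 × 6999.00/3 ≈ 2333; y = 433.21 + 2 × 2999.57/3 ≈ 2433.

(2333, 2433)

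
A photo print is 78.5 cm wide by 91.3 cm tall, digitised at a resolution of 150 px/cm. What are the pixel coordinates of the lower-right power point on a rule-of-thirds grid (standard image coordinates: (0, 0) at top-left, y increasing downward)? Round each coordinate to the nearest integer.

In pixels the canvas is 78.5 × 150 = 11775 wide and 91.3 × 150 = 13695 tall.
The lower-right point is two-thirds across and two-thirds down:
x = 2 × 11775/3 ≈ 7850; y = 2 × 13695/3 ≈ 9130.

x = 7850 px, y = 9130 px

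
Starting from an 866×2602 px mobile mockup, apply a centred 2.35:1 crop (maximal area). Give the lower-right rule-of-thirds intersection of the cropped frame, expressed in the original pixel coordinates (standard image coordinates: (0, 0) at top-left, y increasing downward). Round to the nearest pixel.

866/2602 < 2.35/1, so the 2.35:1 crop keeps the full width 866 and trims height to 866 × 1/2.35 = 368.51 px.
Top offset = (2602 − 368.51)/2 = 1116.74 px; left offset = 0.
Lower-right is two-thirds across and two-thirds down within the crop:
x = 0.00 + 2 × 866.00/3 ≈ 577; y = 1116.74 + 2 × 368.51/3 ≈ 1362.

(577, 1362)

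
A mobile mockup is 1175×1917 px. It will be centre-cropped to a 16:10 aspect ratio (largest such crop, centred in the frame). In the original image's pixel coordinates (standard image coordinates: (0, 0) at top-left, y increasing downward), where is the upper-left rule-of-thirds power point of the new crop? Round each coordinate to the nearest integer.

1175/1917 < 16/10, so the 16:10 crop keeps the full width 1175 and trims height to 1175 × 10/16 = 734.38 px.
Top offset = (1917 − 734.38)/2 = 591.31 px; left offset = 0.
Upper-left is one-third across and one-third down within the crop:
x = 0.00 + 1 × 1175.00/3 ≈ 392; y = 591.31 + 1 × 734.38/3 ≈ 836.

(392, 836)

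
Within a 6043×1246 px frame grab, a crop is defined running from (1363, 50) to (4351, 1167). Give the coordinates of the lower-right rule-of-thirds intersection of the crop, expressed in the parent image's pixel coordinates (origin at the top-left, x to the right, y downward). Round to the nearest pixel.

Crop width = 4351 − 1363 = 2988 px; one third is 996.00 px.
Crop height = 1167 − 50 = 1117 px; one third is 372.33 px.
The lower-right point is two-thirds across and two-thirds down within the crop:
x = 1363 + 2 × 996.00 ≈ 3355; y = 50 + 2 × 372.33 ≈ 795.

(3355, 795)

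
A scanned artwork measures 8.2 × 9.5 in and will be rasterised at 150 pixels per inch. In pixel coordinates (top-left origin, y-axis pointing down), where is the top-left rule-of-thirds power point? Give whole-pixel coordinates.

(410, 475)

In pixels the canvas is 8.2 × 150 = 1230 wide and 9.5 × 150 = 1425 tall.
The top-left point is one-third across and one-third down:
x = 1 × 1230/3 ≈ 410; y = 1 × 1425/3 ≈ 475.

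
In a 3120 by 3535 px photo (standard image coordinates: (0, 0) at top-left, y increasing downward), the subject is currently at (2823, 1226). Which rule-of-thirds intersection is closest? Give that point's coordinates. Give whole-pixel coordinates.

x = 2080 px, y = 1178 px

Third lines: x ∈ {1040, 2080}, y ∈ {1178, 2357}.
2823 is closer to x = 2080; 1226 is closer to y = 1178.
So the nearest intersection is the upper-right power point.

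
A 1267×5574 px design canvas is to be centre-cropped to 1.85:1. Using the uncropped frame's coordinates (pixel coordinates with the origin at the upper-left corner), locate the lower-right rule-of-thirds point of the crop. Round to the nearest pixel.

1267/5574 < 1.85/1, so the 1.85:1 crop keeps the full width 1267 and trims height to 1267 × 1/1.85 = 684.86 px.
Top offset = (5574 − 684.86)/2 = 2444.57 px; left offset = 0.
Lower-right is two-thirds across and two-thirds down within the crop:
x = 0.00 + 2 × 1267.00/3 ≈ 845; y = 2444.57 + 2 × 684.86/3 ≈ 2901.

x = 845 px, y = 2901 px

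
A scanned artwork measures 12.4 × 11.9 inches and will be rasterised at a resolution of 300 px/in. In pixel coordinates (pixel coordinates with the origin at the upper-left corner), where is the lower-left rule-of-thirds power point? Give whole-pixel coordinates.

x = 1240 px, y = 2380 px

In pixels the canvas is 12.4 × 300 = 3720 wide and 11.9 × 300 = 3570 tall.
The lower-left point is one-third across and two-thirds down:
x = 1 × 3720/3 ≈ 1240; y = 2 × 3570/3 ≈ 2380.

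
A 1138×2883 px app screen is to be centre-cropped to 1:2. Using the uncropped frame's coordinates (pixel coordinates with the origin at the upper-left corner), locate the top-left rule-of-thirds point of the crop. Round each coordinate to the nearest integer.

x = 379 px, y = 1062 px

1138/2883 < 1/2, so the 1:2 crop keeps the full width 1138 and trims height to 1138 × 2/1 = 2276.00 px.
Top offset = (2883 − 2276.00)/2 = 303.50 px; left offset = 0.
Top-left is one-third across and one-third down within the crop:
x = 0.00 + 1 × 1138.00/3 ≈ 379; y = 303.50 + 1 × 2276.00/3 ≈ 1062.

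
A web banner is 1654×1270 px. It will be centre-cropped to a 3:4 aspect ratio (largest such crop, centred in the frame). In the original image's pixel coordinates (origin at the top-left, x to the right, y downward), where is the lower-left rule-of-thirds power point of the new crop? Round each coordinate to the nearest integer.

x = 668 px, y = 847 px

1654/1270 > 3/4, so the 3:4 crop keeps the full height 1270 and trims width to 1270 × 3/4 = 952.50 px.
Left offset = (1654 − 952.50)/2 = 350.75 px; top offset = 0.
Lower-left is one-third across and two-thirds down within the crop:
x = 350.75 + 1 × 952.50/3 ≈ 668; y = 0.00 + 2 × 1270.00/3 ≈ 847.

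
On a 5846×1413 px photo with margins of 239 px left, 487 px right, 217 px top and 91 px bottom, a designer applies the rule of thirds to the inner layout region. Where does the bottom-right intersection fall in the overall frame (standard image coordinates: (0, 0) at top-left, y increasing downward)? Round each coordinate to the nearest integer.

(3652, 954)

Content width = 5846 − 239 − 487 = 5120 px; content height = 1413 − 217 − 91 = 1105 px.
Bottom-right is two-thirds across and two-thirds down within the inner layout region.
x = 239 + 2 × 5120/3 = 239 + 3413.33 ≈ 3652
y = 217 + 2 × 1105/3 = 217 + 736.67 ≈ 954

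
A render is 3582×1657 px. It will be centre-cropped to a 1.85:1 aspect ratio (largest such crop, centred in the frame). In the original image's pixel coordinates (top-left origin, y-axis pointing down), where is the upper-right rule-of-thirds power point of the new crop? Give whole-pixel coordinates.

3582/1657 > 1.85/1, so the 1.85:1 crop keeps the full height 1657 and trims width to 1657 × 1.85/1 = 3065.45 px.
Left offset = (3582 − 3065.45)/2 = 258.27 px; top offset = 0.
Upper-right is two-thirds across and one-third down within the crop:
x = 258.27 + 2 × 3065.45/3 ≈ 2302; y = 0.00 + 1 × 1657.00/3 ≈ 552.

(2302, 552)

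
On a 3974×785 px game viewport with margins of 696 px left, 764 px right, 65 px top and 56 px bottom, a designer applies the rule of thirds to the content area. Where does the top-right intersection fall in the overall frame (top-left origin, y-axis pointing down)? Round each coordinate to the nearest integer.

Content width = 3974 − 696 − 764 = 2514 px; content height = 785 − 65 − 56 = 664 px.
Top-right is two-thirds across and one-third down within the content area.
x = 696 + 2 × 2514/3 = 696 + 1676.00 ≈ 2372
y = 65 + 1 × 664/3 = 65 + 221.33 ≈ 286

x = 2372 px, y = 286 px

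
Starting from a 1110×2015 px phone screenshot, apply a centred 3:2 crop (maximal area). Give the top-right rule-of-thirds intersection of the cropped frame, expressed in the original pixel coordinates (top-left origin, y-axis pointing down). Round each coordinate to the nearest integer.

(740, 884)

1110/2015 < 3/2, so the 3:2 crop keeps the full width 1110 and trims height to 1110 × 2/3 = 740.00 px.
Top offset = (2015 − 740.00)/2 = 637.50 px; left offset = 0.
Top-right is two-thirds across and one-third down within the crop:
x = 0.00 + 2 × 1110.00/3 ≈ 740; y = 637.50 + 1 × 740.00/3 ≈ 884.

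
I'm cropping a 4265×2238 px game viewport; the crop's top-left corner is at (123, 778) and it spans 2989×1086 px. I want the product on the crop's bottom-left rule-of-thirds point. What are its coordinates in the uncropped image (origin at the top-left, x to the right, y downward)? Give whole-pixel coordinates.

(1119, 1502)

One third of the crop width 2989 is 996.33 px.
One third of the crop height 1086 is 362.00 px.
The bottom-left point is one-third across and two-thirds down within the crop:
x = 123 + 1 × 996.33 ≈ 1119; y = 778 + 2 × 362.00 ≈ 1502.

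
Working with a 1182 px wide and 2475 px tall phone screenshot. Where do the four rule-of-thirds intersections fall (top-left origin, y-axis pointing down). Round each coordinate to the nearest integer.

(394, 825), (788, 825), (394, 1650), (788, 1650)

One third of 1182 is 394; one third of 2475 is 825.
Vertical third lines at x = 394 and x = 788; horizontal third lines at y = 825 and y = 1650.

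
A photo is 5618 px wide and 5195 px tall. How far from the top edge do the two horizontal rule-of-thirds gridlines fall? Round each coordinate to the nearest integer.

1732 px and 3463 px

5195 / 3 = 1731.67, so the horizontal lines sit at one and two thirds of 5195.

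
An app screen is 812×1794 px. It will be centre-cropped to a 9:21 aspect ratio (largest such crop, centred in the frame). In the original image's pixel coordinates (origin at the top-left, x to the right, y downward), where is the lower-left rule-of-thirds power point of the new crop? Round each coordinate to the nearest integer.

812/1794 > 9/21, so the 9:21 crop keeps the full height 1794 and trims width to 1794 × 9/21 = 768.86 px.
Left offset = (812 − 768.86)/2 = 21.57 px; top offset = 0.
Lower-left is one-third across and two-thirds down within the crop:
x = 21.57 + 1 × 768.86/3 ≈ 278; y = 0.00 + 2 × 1794.00/3 ≈ 1196.

(278, 1196)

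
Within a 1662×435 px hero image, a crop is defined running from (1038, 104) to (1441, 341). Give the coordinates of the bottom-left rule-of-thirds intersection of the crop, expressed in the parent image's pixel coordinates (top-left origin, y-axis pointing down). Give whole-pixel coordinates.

Crop width = 1441 − 1038 = 403 px; one third is 134.33 px.
Crop height = 341 − 104 = 237 px; one third is 79.00 px.
The bottom-left point is one-third across and two-thirds down within the crop:
x = 1038 + 1 × 134.33 ≈ 1172; y = 104 + 2 × 79.00 ≈ 262.

(1172, 262)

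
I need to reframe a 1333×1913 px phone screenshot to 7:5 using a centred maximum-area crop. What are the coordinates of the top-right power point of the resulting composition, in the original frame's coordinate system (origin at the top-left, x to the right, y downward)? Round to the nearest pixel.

1333/1913 < 7/5, so the 7:5 crop keeps the full width 1333 and trims height to 1333 × 5/7 = 952.14 px.
Top offset = (1913 − 952.14)/2 = 480.43 px; left offset = 0.
Top-right is two-thirds across and one-third down within the crop:
x = 0.00 + 2 × 1333.00/3 ≈ 889; y = 480.43 + 1 × 952.14/3 ≈ 798.

(889, 798)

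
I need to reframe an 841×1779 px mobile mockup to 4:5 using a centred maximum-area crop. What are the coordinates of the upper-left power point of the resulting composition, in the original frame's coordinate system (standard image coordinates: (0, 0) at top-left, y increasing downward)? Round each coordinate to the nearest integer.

841/1779 < 4/5, so the 4:5 crop keeps the full width 841 and trims height to 841 × 5/4 = 1051.25 px.
Top offset = (1779 − 1051.25)/2 = 363.88 px; left offset = 0.
Upper-left is one-third across and one-third down within the crop:
x = 0.00 + 1 × 841.00/3 ≈ 280; y = 363.88 + 1 × 1051.25/3 ≈ 714.

(280, 714)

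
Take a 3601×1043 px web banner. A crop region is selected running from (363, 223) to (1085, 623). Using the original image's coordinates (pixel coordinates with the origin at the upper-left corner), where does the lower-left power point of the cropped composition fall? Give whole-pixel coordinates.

(604, 490)

Crop width = 1085 − 363 = 722 px; one third is 240.67 px.
Crop height = 623 − 223 = 400 px; one third is 133.33 px.
The lower-left point is one-third across and two-thirds down within the crop:
x = 363 + 1 × 240.67 ≈ 604; y = 223 + 2 × 133.33 ≈ 490.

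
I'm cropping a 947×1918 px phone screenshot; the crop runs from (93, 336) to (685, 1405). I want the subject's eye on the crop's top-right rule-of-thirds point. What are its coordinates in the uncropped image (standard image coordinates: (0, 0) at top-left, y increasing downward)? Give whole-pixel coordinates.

(488, 692)

Crop width = 685 − 93 = 592 px; one third is 197.33 px.
Crop height = 1405 − 336 = 1069 px; one third is 356.33 px.
The top-right point is two-thirds across and one-third down within the crop:
x = 93 + 2 × 197.33 ≈ 488; y = 336 + 1 × 356.33 ≈ 692.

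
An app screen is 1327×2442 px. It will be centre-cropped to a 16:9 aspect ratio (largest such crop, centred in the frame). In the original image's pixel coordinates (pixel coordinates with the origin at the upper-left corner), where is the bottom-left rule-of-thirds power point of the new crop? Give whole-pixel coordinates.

x = 442 px, y = 1345 px

1327/2442 < 16/9, so the 16:9 crop keeps the full width 1327 and trims height to 1327 × 9/16 = 746.44 px.
Top offset = (2442 − 746.44)/2 = 847.78 px; left offset = 0.
Bottom-left is one-third across and two-thirds down within the crop:
x = 0.00 + 1 × 1327.00/3 ≈ 442; y = 847.78 + 2 × 746.44/3 ≈ 1345.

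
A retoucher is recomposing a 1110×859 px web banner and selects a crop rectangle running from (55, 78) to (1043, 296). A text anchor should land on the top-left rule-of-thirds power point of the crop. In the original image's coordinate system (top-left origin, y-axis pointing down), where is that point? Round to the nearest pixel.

x = 384 px, y = 151 px

Crop width = 1043 − 55 = 988 px; one third is 329.33 px.
Crop height = 296 − 78 = 218 px; one third is 72.67 px.
The top-left point is one-third across and one-third down within the crop:
x = 55 + 1 × 329.33 ≈ 384; y = 78 + 1 × 72.67 ≈ 151.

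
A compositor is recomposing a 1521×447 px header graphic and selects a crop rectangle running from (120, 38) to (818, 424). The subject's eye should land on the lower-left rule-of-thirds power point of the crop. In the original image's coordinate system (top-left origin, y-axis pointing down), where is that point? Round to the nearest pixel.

x = 353 px, y = 295 px

Crop width = 818 − 120 = 698 px; one third is 232.67 px.
Crop height = 424 − 38 = 386 px; one third is 128.67 px.
The lower-left point is one-third across and two-thirds down within the crop:
x = 120 + 1 × 232.67 ≈ 353; y = 38 + 2 × 128.67 ≈ 295.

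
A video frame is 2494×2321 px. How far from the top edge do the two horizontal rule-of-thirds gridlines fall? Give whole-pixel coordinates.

y = 774 px and y = 1547 px

2321 / 3 = 773.67, so the horizontal lines sit at one and two thirds of 2321.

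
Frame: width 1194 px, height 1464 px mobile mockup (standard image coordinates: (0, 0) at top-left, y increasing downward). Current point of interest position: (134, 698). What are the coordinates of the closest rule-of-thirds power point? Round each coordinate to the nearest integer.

(398, 488)

Third lines: x ∈ {398, 796}, y ∈ {488, 976}.
134 is closer to x = 398; 698 is closer to y = 488.
So the nearest intersection is the upper-left power point.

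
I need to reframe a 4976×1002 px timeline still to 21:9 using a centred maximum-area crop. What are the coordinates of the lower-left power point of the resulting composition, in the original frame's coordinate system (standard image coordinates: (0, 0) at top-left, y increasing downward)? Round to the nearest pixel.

(2098, 668)

4976/1002 > 21/9, so the 21:9 crop keeps the full height 1002 and trims width to 1002 × 21/9 = 2338.00 px.
Left offset = (4976 − 2338.00)/2 = 1319.00 px; top offset = 0.
Lower-left is one-third across and two-thirds down within the crop:
x = 1319.00 + 1 × 2338.00/3 ≈ 2098; y = 0.00 + 2 × 1002.00/3 ≈ 668.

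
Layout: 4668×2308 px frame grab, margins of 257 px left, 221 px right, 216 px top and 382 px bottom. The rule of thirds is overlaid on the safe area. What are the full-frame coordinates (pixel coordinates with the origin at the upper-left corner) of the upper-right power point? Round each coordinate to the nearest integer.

x = 3050 px, y = 786 px

Content width = 4668 − 257 − 221 = 4190 px; content height = 2308 − 216 − 382 = 1710 px.
Upper-right is two-thirds across and one-third down within the safe area.
x = 257 + 2 × 4190/3 = 257 + 2793.33 ≈ 3050
y = 216 + 1 × 1710/3 = 216 + 570.00 ≈ 786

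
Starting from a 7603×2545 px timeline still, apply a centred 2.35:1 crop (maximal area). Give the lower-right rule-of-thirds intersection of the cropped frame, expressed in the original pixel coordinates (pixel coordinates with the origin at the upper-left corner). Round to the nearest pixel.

7603/2545 > 2.35/1, so the 2.35:1 crop keeps the full height 2545 and trims width to 2545 × 2.35/1 = 5980.75 px.
Left offset = (7603 − 5980.75)/2 = 811.12 px; top offset = 0.
Lower-right is two-thirds across and two-thirds down within the crop:
x = 811.12 + 2 × 5980.75/3 ≈ 4798; y = 0.00 + 2 × 2545.00/3 ≈ 1697.

(4798, 1697)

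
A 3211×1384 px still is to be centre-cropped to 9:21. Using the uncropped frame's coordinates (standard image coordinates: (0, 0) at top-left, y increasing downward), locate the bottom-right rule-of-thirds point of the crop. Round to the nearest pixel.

(1704, 923)

3211/1384 > 9/21, so the 9:21 crop keeps the full height 1384 and trims width to 1384 × 9/21 = 593.14 px.
Left offset = (3211 − 593.14)/2 = 1308.93 px; top offset = 0.
Bottom-right is two-thirds across and two-thirds down within the crop:
x = 1308.93 + 2 × 593.14/3 ≈ 1704; y = 0.00 + 2 × 1384.00/3 ≈ 923.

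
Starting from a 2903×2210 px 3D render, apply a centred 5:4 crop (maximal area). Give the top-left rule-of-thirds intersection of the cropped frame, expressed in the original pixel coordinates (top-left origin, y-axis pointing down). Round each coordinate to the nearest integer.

x = 991 px, y = 737 px

2903/2210 > 5/4, so the 5:4 crop keeps the full height 2210 and trims width to 2210 × 5/4 = 2762.50 px.
Left offset = (2903 − 2762.50)/2 = 70.25 px; top offset = 0.
Top-left is one-third across and one-third down within the crop:
x = 70.25 + 1 × 2762.50/3 ≈ 991; y = 0.00 + 1 × 2210.00/3 ≈ 737.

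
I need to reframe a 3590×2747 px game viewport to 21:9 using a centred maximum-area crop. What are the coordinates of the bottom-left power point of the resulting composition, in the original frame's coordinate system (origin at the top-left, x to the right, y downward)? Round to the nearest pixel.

3590/2747 < 21/9, so the 21:9 crop keeps the full width 3590 and trims height to 3590 × 9/21 = 1538.57 px.
Top offset = (2747 − 1538.57)/2 = 604.21 px; left offset = 0.
Bottom-left is one-third across and two-thirds down within the crop:
x = 0.00 + 1 × 3590.00/3 ≈ 1197; y = 604.21 + 2 × 1538.57/3 ≈ 1630.

x = 1197 px, y = 1630 px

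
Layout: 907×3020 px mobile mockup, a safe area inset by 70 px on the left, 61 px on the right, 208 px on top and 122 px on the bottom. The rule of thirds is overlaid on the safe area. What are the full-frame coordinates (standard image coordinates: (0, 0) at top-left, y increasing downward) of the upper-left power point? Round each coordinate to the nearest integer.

Content width = 907 − 70 − 61 = 776 px; content height = 3020 − 208 − 122 = 2690 px.
Upper-left is one-third across and one-third down within the safe area.
x = 70 + 1 × 776/3 = 70 + 258.67 ≈ 329
y = 208 + 1 × 2690/3 = 208 + 896.67 ≈ 1105

x = 329 px, y = 1105 px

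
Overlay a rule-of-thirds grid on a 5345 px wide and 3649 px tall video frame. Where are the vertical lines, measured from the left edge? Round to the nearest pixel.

5345 / 3 = 1781.67, so the vertical lines sit at one and two thirds of 5345.

x = 1782 px and x = 3563 px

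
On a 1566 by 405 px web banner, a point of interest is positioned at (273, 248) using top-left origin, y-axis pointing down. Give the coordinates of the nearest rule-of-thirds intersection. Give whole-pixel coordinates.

Third lines: x ∈ {522, 1044}, y ∈ {135, 270}.
273 is closer to x = 522; 248 is closer to y = 270.
So the nearest intersection is the lower-left power point.

(522, 270)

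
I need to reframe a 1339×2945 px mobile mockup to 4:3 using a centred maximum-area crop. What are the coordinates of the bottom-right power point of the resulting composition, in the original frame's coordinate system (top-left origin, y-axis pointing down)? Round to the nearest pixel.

1339/2945 < 4/3, so the 4:3 crop keeps the full width 1339 and trims height to 1339 × 3/4 = 1004.25 px.
Top offset = (2945 − 1004.25)/2 = 970.38 px; left offset = 0.
Bottom-right is two-thirds across and two-thirds down within the crop:
x = 0.00 + 2 × 1339.00/3 ≈ 893; y = 970.38 + 2 × 1004.25/3 ≈ 1640.

(893, 1640)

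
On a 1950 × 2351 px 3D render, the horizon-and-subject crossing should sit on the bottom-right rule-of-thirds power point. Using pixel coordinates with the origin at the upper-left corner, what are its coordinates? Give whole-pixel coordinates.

The bottom-right point sits two-thirds of the way across and two-thirds of the way down.
x = 2 × 1950/3 ≈ 1300; y = 2 × 2351/3 ≈ 1567.

(1300, 1567)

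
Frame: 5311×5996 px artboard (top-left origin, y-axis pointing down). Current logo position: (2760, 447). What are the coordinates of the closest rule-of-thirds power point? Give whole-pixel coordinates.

x = 3541 px, y = 1999 px

Third lines: x ∈ {1770, 3541}, y ∈ {1999, 3997}.
2760 is closer to x = 3541; 447 is closer to y = 1999.
So the nearest intersection is the upper-right power point.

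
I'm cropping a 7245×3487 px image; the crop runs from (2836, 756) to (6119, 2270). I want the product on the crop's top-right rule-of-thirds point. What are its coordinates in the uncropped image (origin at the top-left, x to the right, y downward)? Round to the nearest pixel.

Crop width = 6119 − 2836 = 3283 px; one third is 1094.33 px.
Crop height = 2270 − 756 = 1514 px; one third is 504.67 px.
The top-right point is two-thirds across and one-third down within the crop:
x = 2836 + 2 × 1094.33 ≈ 5025; y = 756 + 1 × 504.67 ≈ 1261.

(5025, 1261)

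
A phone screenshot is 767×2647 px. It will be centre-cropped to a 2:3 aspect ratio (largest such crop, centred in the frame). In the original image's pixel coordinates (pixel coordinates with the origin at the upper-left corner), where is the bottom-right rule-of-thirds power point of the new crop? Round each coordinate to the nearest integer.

x = 511 px, y = 1515 px

767/2647 < 2/3, so the 2:3 crop keeps the full width 767 and trims height to 767 × 3/2 = 1150.50 px.
Top offset = (2647 − 1150.50)/2 = 748.25 px; left offset = 0.
Bottom-right is two-thirds across and two-thirds down within the crop:
x = 0.00 + 2 × 767.00/3 ≈ 511; y = 748.25 + 2 × 1150.50/3 ≈ 1515.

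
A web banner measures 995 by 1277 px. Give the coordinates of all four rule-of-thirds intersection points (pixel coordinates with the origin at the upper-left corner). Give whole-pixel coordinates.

One third of 995 is 331.67; one third of 1277 is 425.67.
Vertical third lines at x = 332 and x = 663; horizontal third lines at y = 426 and y = 851.

(332, 426), (663, 426), (332, 851), (663, 851)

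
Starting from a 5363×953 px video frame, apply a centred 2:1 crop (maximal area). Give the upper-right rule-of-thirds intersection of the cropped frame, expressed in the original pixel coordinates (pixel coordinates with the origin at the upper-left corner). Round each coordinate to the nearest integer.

5363/953 > 2/1, so the 2:1 crop keeps the full height 953 and trims width to 953 × 2/1 = 1906.00 px.
Left offset = (5363 − 1906.00)/2 = 1728.50 px; top offset = 0.
Upper-right is two-thirds across and one-third down within the crop:
x = 1728.50 + 2 × 1906.00/3 ≈ 2999; y = 0.00 + 1 × 953.00/3 ≈ 318.

x = 2999 px, y = 318 px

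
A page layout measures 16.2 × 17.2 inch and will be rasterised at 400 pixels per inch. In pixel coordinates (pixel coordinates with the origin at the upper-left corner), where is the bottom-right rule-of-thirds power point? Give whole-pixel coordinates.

In pixels the canvas is 16.2 × 400 = 6480 wide and 17.2 × 400 = 6880 tall.
The bottom-right point is two-thirds across and two-thirds down:
x = 2 × 6480/3 ≈ 4320; y = 2 × 6880/3 ≈ 4587.

x = 4320 px, y = 4587 px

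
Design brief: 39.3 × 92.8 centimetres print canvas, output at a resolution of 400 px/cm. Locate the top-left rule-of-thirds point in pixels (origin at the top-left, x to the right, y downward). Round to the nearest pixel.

In pixels the canvas is 39.3 × 400 = 15720 wide and 92.8 × 400 = 37120 tall.
The top-left point is one-third across and one-third down:
x = 1 × 15720/3 ≈ 5240; y = 1 × 37120/3 ≈ 12373.

(5240, 12373)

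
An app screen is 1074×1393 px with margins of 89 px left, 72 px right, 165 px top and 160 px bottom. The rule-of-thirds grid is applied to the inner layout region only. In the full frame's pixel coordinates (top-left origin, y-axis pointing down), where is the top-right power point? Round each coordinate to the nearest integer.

x = 698 px, y = 521 px

Content width = 1074 − 89 − 72 = 913 px; content height = 1393 − 165 − 160 = 1068 px.
Top-right is two-thirds across and one-third down within the inner layout region.
x = 89 + 2 × 913/3 = 89 + 608.67 ≈ 698
y = 165 + 1 × 1068/3 = 165 + 356.00 ≈ 521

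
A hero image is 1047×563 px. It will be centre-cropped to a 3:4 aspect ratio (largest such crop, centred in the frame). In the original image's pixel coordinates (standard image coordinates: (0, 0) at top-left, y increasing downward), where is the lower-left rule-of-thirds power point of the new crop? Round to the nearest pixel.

1047/563 > 3/4, so the 3:4 crop keeps the full height 563 and trims width to 563 × 3/4 = 422.25 px.
Left offset = (1047 − 422.25)/2 = 312.38 px; top offset = 0.
Lower-left is one-third across and two-thirds down within the crop:
x = 312.38 + 1 × 422.25/3 ≈ 453; y = 0.00 + 2 × 563.00/3 ≈ 375.

x = 453 px, y = 375 px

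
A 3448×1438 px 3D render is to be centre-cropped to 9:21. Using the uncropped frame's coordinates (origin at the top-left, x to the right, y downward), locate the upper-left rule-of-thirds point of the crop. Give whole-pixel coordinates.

(1621, 479)

3448/1438 > 9/21, so the 9:21 crop keeps the full height 1438 and trims width to 1438 × 9/21 = 616.29 px.
Left offset = (3448 − 616.29)/2 = 1415.86 px; top offset = 0.
Upper-left is one-third across and one-third down within the crop:
x = 1415.86 + 1 × 616.29/3 ≈ 1621; y = 0.00 + 1 × 1438.00/3 ≈ 479.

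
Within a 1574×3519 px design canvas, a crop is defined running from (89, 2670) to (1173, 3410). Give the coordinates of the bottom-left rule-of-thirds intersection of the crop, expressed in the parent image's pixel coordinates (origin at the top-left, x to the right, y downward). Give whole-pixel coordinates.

(450, 3163)

Crop width = 1173 − 89 = 1084 px; one third is 361.33 px.
Crop height = 3410 − 2670 = 740 px; one third is 246.67 px.
The bottom-left point is one-third across and two-thirds down within the crop:
x = 89 + 1 × 361.33 ≈ 450; y = 2670 + 2 × 246.67 ≈ 3163.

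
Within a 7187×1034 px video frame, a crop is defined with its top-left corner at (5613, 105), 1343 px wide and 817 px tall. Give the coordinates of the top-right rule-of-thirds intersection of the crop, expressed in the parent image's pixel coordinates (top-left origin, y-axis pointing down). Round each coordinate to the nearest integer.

x = 6508 px, y = 377 px

One third of the crop width 1343 is 447.67 px.
One third of the crop height 817 is 272.33 px.
The top-right point is two-thirds across and one-third down within the crop:
x = 5613 + 2 × 447.67 ≈ 6508; y = 105 + 1 × 272.33 ≈ 377.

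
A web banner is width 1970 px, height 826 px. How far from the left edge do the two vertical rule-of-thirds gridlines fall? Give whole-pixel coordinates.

1970 / 3 = 656.67, so the vertical lines sit at one and two thirds of 1970.

x = 657 px and x = 1313 px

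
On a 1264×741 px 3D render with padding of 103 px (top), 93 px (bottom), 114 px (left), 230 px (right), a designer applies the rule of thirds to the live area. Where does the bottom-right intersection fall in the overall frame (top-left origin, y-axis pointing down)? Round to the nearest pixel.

Content width = 1264 − 114 − 230 = 920 px; content height = 741 − 103 − 93 = 545 px.
Bottom-right is two-thirds across and two-thirds down within the live area.
x = 114 + 2 × 920/3 = 114 + 613.33 ≈ 727
y = 103 + 2 × 545/3 = 103 + 363.33 ≈ 466

(727, 466)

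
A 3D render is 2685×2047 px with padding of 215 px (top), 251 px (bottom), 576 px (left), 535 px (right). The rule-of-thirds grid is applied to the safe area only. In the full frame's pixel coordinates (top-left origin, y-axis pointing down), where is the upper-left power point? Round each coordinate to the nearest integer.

Content width = 2685 − 576 − 535 = 1574 px; content height = 2047 − 215 − 251 = 1581 px.
Upper-left is one-third across and one-third down within the safe area.
x = 576 + 1 × 1574/3 = 576 + 524.67 ≈ 1101
y = 215 + 1 × 1581/3 = 215 + 527.00 ≈ 742

(1101, 742)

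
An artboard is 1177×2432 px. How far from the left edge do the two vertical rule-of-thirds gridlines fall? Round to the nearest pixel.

1177 / 3 = 392.33, so the vertical lines sit at one and two thirds of 1177.

392 px and 785 px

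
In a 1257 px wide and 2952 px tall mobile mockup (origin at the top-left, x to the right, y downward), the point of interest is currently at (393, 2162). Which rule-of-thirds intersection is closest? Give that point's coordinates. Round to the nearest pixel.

x = 419 px, y = 1968 px

Third lines: x ∈ {419, 838}, y ∈ {984, 1968}.
393 is closer to x = 419; 2162 is closer to y = 1968.
So the nearest intersection is the lower-left power point.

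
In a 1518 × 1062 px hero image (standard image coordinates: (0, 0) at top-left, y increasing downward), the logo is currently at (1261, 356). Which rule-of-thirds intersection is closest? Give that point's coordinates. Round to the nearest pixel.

(1012, 354)

Third lines: x ∈ {506, 1012}, y ∈ {354, 708}.
1261 is closer to x = 1012; 356 is closer to y = 354.
So the nearest intersection is the upper-right power point.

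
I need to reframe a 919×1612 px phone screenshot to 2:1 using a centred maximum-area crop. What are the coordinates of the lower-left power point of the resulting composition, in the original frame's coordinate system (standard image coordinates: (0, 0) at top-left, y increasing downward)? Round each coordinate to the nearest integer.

919/1612 < 2/1, so the 2:1 crop keeps the full width 919 and trims height to 919 × 1/2 = 459.50 px.
Top offset = (1612 − 459.50)/2 = 576.25 px; left offset = 0.
Lower-left is one-third across and two-thirds down within the crop:
x = 0.00 + 1 × 919.00/3 ≈ 306; y = 576.25 + 2 × 459.50/3 ≈ 883.

x = 306 px, y = 883 px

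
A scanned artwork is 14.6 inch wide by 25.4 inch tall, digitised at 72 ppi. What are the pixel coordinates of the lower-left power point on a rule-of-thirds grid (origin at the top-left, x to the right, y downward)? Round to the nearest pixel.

In pixels the canvas is 14.6 × 72 = 1051.2 wide and 25.4 × 72 = 1828.8 tall.
The lower-left point is one-third across and two-thirds down:
x = 1 × 1051.2/3 ≈ 350; y = 2 × 1828.8/3 ≈ 1219.

x = 350 px, y = 1219 px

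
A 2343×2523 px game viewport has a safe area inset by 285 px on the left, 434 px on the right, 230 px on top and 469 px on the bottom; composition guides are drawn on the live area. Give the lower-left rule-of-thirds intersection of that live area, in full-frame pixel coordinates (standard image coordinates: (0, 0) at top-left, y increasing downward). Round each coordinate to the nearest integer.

x = 826 px, y = 1446 px

Content width = 2343 − 285 − 434 = 1624 px; content height = 2523 − 230 − 469 = 1824 px.
Lower-left is one-third across and two-thirds down within the live area.
x = 285 + 1 × 1624/3 = 285 + 541.33 ≈ 826
y = 230 + 2 × 1824/3 = 230 + 1216.00 ≈ 1446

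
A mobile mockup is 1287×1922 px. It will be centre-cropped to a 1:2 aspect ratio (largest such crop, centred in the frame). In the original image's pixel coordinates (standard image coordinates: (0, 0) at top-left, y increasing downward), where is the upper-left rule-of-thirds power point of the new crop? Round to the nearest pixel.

1287/1922 > 1/2, so the 1:2 crop keeps the full height 1922 and trims width to 1922 × 1/2 = 961.00 px.
Left offset = (1287 − 961.00)/2 = 163.00 px; top offset = 0.
Upper-left is one-third across and one-third down within the crop:
x = 163.00 + 1 × 961.00/3 ≈ 483; y = 0.00 + 1 × 1922.00/3 ≈ 641.

(483, 641)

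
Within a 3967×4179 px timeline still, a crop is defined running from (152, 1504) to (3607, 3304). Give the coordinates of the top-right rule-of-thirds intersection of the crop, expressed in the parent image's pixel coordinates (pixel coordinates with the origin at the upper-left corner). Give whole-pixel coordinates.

Crop width = 3607 − 152 = 3455 px; one third is 1151.67 px.
Crop height = 3304 − 1504 = 1800 px; one third is 600.00 px.
The top-right point is two-thirds across and one-third down within the crop:
x = 152 + 2 × 1151.67 ≈ 2455; y = 1504 + 1 × 600.00 ≈ 2104.

(2455, 2104)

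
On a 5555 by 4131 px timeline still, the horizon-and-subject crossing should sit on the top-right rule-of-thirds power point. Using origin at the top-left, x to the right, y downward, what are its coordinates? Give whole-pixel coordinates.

(3703, 1377)

The top-right point sits two-thirds of the way across and one-third of the way down.
x = 2 × 5555/3 ≈ 3703; y = 1 × 4131/3 ≈ 1377.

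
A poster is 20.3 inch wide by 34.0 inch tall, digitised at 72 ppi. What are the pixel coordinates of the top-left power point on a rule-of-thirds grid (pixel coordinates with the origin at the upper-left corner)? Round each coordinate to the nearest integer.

In pixels the canvas is 20.3 × 72 = 1461.6 wide and 34.0 × 72 = 2448 tall.
The top-left point is one-third across and one-third down:
x = 1 × 1461.6/3 ≈ 487; y = 1 × 2448/3 ≈ 816.

x = 487 px, y = 816 px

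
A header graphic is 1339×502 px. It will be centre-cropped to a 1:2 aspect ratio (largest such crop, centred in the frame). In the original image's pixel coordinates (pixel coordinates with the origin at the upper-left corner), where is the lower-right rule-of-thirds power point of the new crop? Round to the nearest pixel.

1339/502 > 1/2, so the 1:2 crop keeps the full height 502 and trims width to 502 × 1/2 = 251.00 px.
Left offset = (1339 − 251.00)/2 = 544.00 px; top offset = 0.
Lower-right is two-thirds across and two-thirds down within the crop:
x = 544.00 + 2 × 251.00/3 ≈ 711; y = 0.00 + 2 × 502.00/3 ≈ 335.

(711, 335)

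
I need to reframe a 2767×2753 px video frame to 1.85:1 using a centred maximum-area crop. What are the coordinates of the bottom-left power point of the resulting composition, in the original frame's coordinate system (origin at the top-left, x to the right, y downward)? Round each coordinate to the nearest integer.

(922, 1626)

2767/2753 < 1.85/1, so the 1.85:1 crop keeps the full width 2767 and trims height to 2767 × 1/1.85 = 1495.68 px.
Top offset = (2753 − 1495.68)/2 = 628.66 px; left offset = 0.
Bottom-left is one-third across and two-thirds down within the crop:
x = 0.00 + 1 × 2767.00/3 ≈ 922; y = 628.66 + 2 × 1495.68/3 ≈ 1626.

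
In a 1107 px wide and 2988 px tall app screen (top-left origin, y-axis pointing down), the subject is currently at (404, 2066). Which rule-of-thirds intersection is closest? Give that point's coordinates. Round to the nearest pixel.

Third lines: x ∈ {369, 738}, y ∈ {996, 1992}.
404 is closer to x = 369; 2066 is closer to y = 1992.
So the nearest intersection is the lower-left power point.

x = 369 px, y = 1992 px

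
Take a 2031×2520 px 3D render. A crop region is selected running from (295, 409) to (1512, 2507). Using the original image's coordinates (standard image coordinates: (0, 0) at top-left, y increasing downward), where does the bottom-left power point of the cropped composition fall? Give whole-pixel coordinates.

(701, 1808)

Crop width = 1512 − 295 = 1217 px; one third is 405.67 px.
Crop height = 2507 − 409 = 2098 px; one third is 699.33 px.
The bottom-left point is one-third across and two-thirds down within the crop:
x = 295 + 1 × 405.67 ≈ 701; y = 409 + 2 × 699.33 ≈ 1808.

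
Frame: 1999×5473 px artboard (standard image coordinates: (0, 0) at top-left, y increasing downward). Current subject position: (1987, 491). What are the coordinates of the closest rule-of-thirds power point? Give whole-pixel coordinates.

Third lines: x ∈ {666, 1333}, y ∈ {1824, 3649}.
1987 is closer to x = 1333; 491 is closer to y = 1824.
So the nearest intersection is the upper-right power point.

x = 1333 px, y = 1824 px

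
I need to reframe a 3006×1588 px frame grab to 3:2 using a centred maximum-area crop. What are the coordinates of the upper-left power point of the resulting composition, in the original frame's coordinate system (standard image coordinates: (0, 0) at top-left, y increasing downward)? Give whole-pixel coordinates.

3006/1588 > 3/2, so the 3:2 crop keeps the full height 1588 and trims width to 1588 × 3/2 = 2382.00 px.
Left offset = (3006 − 2382.00)/2 = 312.00 px; top offset = 0.
Upper-left is one-third across and one-third down within the crop:
x = 312.00 + 1 × 2382.00/3 ≈ 1106; y = 0.00 + 1 × 1588.00/3 ≈ 529.

x = 1106 px, y = 529 px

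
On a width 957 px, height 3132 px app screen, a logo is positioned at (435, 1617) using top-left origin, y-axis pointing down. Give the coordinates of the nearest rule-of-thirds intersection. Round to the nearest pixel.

Third lines: x ∈ {319, 638}, y ∈ {1044, 2088}.
435 is closer to x = 319; 1617 is closer to y = 2088.
So the nearest intersection is the lower-left power point.

x = 319 px, y = 2088 px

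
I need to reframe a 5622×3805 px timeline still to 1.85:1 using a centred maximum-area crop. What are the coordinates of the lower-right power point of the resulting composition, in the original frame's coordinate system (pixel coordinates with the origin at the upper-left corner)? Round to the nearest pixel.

(3748, 2409)

5622/3805 < 1.85/1, so the 1.85:1 crop keeps the full width 5622 and trims height to 5622 × 1/1.85 = 3038.92 px.
Top offset = (3805 − 3038.92)/2 = 383.04 px; left offset = 0.
Lower-right is two-thirds across and two-thirds down within the crop:
x = 0.00 + 2 × 5622.00/3 ≈ 3748; y = 383.04 + 2 × 3038.92/3 ≈ 2409.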